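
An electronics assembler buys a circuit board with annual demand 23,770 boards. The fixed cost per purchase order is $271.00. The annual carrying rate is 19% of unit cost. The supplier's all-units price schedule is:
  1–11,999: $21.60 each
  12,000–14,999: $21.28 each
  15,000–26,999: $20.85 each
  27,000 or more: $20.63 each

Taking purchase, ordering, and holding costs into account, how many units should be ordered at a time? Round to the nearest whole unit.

Holding cost per unit per year at price C is H = 0.19·C.
For each price level, check whether its EOQ is feasible; otherwise the best quantity at that price is the breakpoint.
EOQ at $21.60 = 1771.8 (feasible in tier 1): TC = 23,770×$21.60 + (23,770/1771.8)×271 + (1771.8/2)×0.19×$21.60 = $520,703.40.
EOQ at $21.28 = 1785.1 < 12000, so use break Q=12000: TC = 23,770×$21.28 + (23,770/12000.0)×271 + (12000.0/2)×0.19×$21.28 = $530,621.61.
EOQ at $20.85 = 1803.4 < 15000, so use break Q=15000: TC = 23,770×$20.85 + (23,770/15000.0)×271 + (15000.0/2)×0.19×$20.85 = $525,745.19.
EOQ at $20.63 = 1813.0 < 27000, so use break Q=27000: TC = 23,770×$20.63 + (23,770/27000.0)×271 + (27000.0/2)×0.19×$20.63 = $543,529.63.
Lowest total cost is $520,703.40 at Q = 1771.8.

Q* ≈ 1,772 boards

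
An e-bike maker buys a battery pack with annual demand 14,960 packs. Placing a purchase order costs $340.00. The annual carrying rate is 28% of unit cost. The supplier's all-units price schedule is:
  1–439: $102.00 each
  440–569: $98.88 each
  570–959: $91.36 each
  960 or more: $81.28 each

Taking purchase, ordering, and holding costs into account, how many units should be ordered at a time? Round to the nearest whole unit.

Q* ≈ 960 packs

Holding cost per unit per year at price C is H = 0.28·C.
For each price level, check whether its EOQ is feasible; otherwise the best quantity at that price is the breakpoint.
Tier 1 ($102.00): EOQ = 596.8 exceeds tier's upper bound 439, so this tier is dominated.
Tier 2 ($98.88): EOQ = 606.2 exceeds tier's upper bound 569, so this tier is dominated.
EOQ at $91.36 = 630.6 (feasible in tier 3): TC = 14,960×$91.36 + (14,960/630.6)×340 + (630.6/2)×0.28×$91.36 = $1,382,877.20.
EOQ at $81.28 = 668.6 < 960, so use break Q=960: TC = 14,960×$81.28 + (14,960/960.0)×340 + (960.0/2)×0.28×$81.28 = $1,232,171.17.
Lowest total cost is $1,232,171.17 at Q = 960.0.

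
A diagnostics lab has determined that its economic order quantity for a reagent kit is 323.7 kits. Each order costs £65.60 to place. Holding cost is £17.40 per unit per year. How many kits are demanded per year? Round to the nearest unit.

D ≈ 13,896 kits per year

Invert the EOQ relation Q*² = 2DS/H.
From Q* = √(2DS/H): D = Q*²H / (2S) = 323.7² × 17.4 / (2 × 65.6) = 13896.352.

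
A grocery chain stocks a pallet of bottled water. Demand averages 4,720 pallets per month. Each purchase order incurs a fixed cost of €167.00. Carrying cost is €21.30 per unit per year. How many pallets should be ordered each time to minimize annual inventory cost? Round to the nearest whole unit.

Annual demand D = 4,720 × 12 = 56,640.
EOQ = √(2DS / H) = √(2 × 56,640 × 167 / 21.3).
= √(18,917,760 / 21.3) = √888,157.7465 ≈ 942.421.

Q* ≈ 942 pallets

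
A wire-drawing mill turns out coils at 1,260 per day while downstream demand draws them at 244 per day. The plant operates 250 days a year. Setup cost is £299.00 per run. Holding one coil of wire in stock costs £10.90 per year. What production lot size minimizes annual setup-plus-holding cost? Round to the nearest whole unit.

Annual demand D = 244 × 250 = 61,000.
Production build-up factor (1 − d/p) = 1 − 244/1,260 = 0.8063.
Q* = √(2DS / (H(1 − d/p))) = √(2 × 61,000 × 299 / (10.9 × 0.8063)).
= √(36,478,000 / 8.7892) ≈ 2037.233.

Q* ≈ 2,037 coils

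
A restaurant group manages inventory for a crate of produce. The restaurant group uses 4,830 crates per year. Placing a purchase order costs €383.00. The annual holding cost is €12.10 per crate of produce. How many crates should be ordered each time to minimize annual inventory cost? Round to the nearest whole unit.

EOQ = √(2DS / H) = √(2 × 4,830 × 383 / 12.1).
= √(3,699,780 / 12.1) = √305,766.9421 ≈ 552.962.

Q* ≈ 553 crates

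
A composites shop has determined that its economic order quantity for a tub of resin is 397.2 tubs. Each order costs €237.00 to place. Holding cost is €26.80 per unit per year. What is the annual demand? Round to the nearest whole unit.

Squaring Q* = √(2DS/H) gives Q*² = 2DS/H.
From Q* = √(2DS/H): D = Q*²H / (2S) = 397.2² × 26.8 / (2 × 237) = 8920.207.

D ≈ 8,920 tubs per year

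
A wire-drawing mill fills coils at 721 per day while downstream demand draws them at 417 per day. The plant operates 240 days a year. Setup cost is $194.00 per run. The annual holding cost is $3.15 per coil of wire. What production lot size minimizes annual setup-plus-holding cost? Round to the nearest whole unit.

Q* ≈ 5,407 coils

Annual demand D = 417 × 240 = 100,080.
Production build-up factor (1 − d/p) = 1 − 417/721 = 0.4216.
Q* = √(2DS / (H(1 − d/p))) = √(2 × 100,080 × 194 / (3.15 × 0.4216)).
= √(38,831,040 / 1.3282) ≈ 5407.108.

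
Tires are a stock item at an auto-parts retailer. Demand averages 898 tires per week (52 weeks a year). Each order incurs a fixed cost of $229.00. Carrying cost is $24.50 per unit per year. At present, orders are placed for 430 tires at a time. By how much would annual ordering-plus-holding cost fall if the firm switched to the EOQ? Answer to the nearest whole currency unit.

Extra cost ≈ $7,245 per year

Annual demand D = 898 × 52 = 46,696.
EOQ = √(2DS/H) = √(2 × 46,696 × 229 / 24.5) ≈ 934.31.
Cost at Q* = (D/Q*)S + (Q*/2)H = √(2DSH) ≈ $22,890.52.
Cost at Q = 430: (46,696/430)×229 + (430/2)×24.5 = $24,868.33 + $5,267.50 = $30,135.83.
Excess = $30,135.83 − $22,890.52 = $7,245.32.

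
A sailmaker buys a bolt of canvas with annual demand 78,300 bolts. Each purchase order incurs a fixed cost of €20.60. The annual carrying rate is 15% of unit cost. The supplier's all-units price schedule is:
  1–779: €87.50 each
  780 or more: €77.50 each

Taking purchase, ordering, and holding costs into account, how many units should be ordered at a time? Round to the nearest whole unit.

Q* ≈ 780 bolts

Holding cost per unit per year at price C is H = 0.15·C.
Candidates are each tier's EOQ (if it falls in that tier) and each price-break quantity.
EOQ at €87.50 = 495.8 (feasible in tier 1): TC = 78,300×€87.50 + (78,300/495.8)×20.6 + (495.8/2)×0.15×€87.50 = €6,857,756.98.
EOQ at €77.50 = 526.8 < 780, so use break Q=780: TC = 78,300×€77.50 + (78,300/780.0)×20.6 + (780.0/2)×0.15×€77.50 = €6,074,851.67.
Lowest total cost is €6,074,851.67 at Q = 780.0.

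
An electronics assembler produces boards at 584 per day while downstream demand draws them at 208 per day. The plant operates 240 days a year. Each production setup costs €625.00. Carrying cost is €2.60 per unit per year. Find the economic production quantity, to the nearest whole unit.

Q* ≈ 6,105 boards

Annual demand D = 208 × 240 = 49,920.
Production build-up factor (1 − d/p) = 1 − 208/584 = 0.6438.
Q* = √(2DS / (H(1 − d/p))) = √(2 × 49,920 × 625 / (2.6 × 0.6438)).
= √(62,400,000 / 1.674) ≈ 6105.456.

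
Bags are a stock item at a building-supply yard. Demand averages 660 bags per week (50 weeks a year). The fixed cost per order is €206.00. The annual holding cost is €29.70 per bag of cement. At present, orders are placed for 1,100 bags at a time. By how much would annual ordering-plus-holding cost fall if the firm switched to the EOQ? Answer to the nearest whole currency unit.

Extra cost ≈ €2,420 per year

Annual demand D = 660 × 50 = 33,000.
EOQ = √(2DS/H) = √(2 × 33,000 × 206 / 29.7) ≈ 676.59.
Cost at Q* = (D/Q*)S + (Q*/2)H = √(2DSH) ≈ €20,094.81.
Cost at Q = 1,100: (33,000/1,100)×206 + (1,100/2)×29.7 = €6,180.00 + €16,335.00 = €22,515.00.
Excess = €22,515.00 − €20,094.81 = €2,420.19.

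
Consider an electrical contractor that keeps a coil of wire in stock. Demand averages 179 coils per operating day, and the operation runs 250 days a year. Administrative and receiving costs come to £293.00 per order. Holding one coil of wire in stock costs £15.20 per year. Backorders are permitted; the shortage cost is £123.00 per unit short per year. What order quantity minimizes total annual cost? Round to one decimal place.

Annual demand D = 179 × 250 = 44,750.
With planned backorders, Q* = √(2DS/H) · √((H+B)/B).
√(2DS/H) = √(2 × 44,750 × 293 / 15.2) = 1313.480.
√((H+B)/B) = √((15.2+123)/123) = 1.0600.
Q* ≈ 1392.275.

Q* ≈ 1,392.3 coils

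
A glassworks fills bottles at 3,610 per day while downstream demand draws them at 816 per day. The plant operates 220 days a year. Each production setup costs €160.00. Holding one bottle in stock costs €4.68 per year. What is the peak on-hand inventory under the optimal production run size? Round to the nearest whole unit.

Annual demand D = 816 × 220 = 179,520.
Production build-up factor (1 − d/p) = 1 − 816/3,610 = 0.7740.
Q* = √(2DS / (H(1 − d/p))) = √(2 × 179,520 × 160 / (4.68 × 0.7740)).
= √(57,446,400 / 3.6221) ≈ 3982.437.
Maximum inventory = Q*(1 − d/p) = 3982.437 × 0.7740 ≈ 3082.252.

I_max ≈ 3,082 bottles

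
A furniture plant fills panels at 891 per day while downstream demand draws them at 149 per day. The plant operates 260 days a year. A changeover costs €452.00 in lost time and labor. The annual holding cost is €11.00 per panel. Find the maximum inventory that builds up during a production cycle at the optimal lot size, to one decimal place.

Annual demand D = 149 × 260 = 38,740.
Production build-up factor (1 − d/p) = 1 − 149/891 = 0.8328.
Q* = √(2DS / (H(1 − d/p))) = √(2 × 38,740 × 452 / (11 × 0.8328)).
= √(35,020,960 / 9.1605) ≈ 1955.260.
Maximum inventory = Q*(1 − d/p) = 1955.260 × 0.8328 ≈ 1628.286.

I_max ≈ 1,628.3 panels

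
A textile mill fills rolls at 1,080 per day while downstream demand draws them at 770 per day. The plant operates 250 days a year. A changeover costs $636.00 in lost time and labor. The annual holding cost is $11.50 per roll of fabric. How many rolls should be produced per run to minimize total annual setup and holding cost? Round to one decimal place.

Q* ≈ 8,612.7 rolls

Annual demand D = 770 × 250 = 192,500.
Production build-up factor (1 − d/p) = 1 − 770/1,080 = 0.2870.
Q* = √(2DS / (H(1 − d/p))) = √(2 × 192,500 × 636 / (11.5 × 0.2870)).
= √(244,860,000 / 3.3009) ≈ 8612.734.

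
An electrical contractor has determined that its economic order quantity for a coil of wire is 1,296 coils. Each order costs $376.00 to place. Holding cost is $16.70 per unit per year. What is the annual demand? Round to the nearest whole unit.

D ≈ 37,300 coils per year

Invert the EOQ relation Q*² = 2DS/H.
From Q* = √(2DS/H): D = Q*²H / (2S) = 1,296² × 16.7 / (2 × 376) = 37299.983.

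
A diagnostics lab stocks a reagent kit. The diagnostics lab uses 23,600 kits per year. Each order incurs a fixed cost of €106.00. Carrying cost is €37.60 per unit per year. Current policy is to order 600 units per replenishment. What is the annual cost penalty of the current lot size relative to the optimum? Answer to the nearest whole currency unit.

Extra cost ≈ €1,734 per year

EOQ = √(2DS/H) = √(2 × 23,600 × 106 / 37.6) ≈ 364.78.
Cost at Q* = (D/Q*)S + (Q*/2)H = √(2DSH) ≈ €13,715.70.
Cost at Q = 600: (23,600/600)×106 + (600/2)×37.6 = €4,169.33 + €11,280.00 = €15,449.33.
Excess = €15,449.33 − €13,715.70 = €1,733.64.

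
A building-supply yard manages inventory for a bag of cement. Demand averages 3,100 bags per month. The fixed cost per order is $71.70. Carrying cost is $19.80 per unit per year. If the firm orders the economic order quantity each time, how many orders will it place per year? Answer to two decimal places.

Annual demand D = 3,100 × 12 = 37,200.
Q* = √(2DS/H) = √(2 × 37,200 × 71.7 / 19.8) ≈ 519.06.
Orders per year = D / Q* = 37,200 / 519.06 ≈ 71.669.

N ≈ 71.67 orders per year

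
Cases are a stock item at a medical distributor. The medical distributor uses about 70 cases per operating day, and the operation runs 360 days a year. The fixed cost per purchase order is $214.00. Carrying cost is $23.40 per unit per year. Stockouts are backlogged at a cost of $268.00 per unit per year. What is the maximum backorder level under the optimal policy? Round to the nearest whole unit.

S* ≈ 57 cases

Annual demand D = 70 × 360 = 25,200.
With planned backorders, Q* = √(2DS/H) · √((H+B)/B).
√(2DS/H) = √(2 × 25,200 × 214 / 23.4) = 678.913.
√((H+B)/B) = √((23.4+268)/268) = 1.0427.
Q* ≈ 707.932.
S* = Q* · H/(H+B) = 707.932 × 23.4/291.4 ≈ 56.848.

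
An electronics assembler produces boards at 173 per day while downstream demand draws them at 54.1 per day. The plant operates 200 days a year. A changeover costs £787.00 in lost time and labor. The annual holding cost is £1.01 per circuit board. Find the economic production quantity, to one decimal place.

Q* ≈ 4,953.2 boards

Annual demand D = 54.1 × 200 = 10,820.
Production build-up factor (1 − d/p) = 1 − 54.1/173 = 0.6873.
Q* = √(2DS / (H(1 − d/p))) = √(2 × 10,820 × 787 / (1.01 × 0.6873)).
= √(17,030,680 / 0.6942) ≈ 4953.218.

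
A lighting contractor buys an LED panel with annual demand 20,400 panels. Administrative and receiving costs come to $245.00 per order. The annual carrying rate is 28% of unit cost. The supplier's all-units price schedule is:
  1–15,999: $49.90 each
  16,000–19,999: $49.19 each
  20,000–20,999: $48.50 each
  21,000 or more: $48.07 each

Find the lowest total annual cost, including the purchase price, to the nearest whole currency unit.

Holding cost per unit per year at price C is H = 0.28·C.
Evaluate total cost at each tier's feasible EOQ or, if the EOQ is below the tier, at the tier's minimum quantity.
EOQ at $49.90 = 845.8 (feasible in tier 1): TC = 20,400×$49.90 + (20,400/845.8)×245 + (845.8/2)×0.28×$49.90 = $1,029,777.96.
EOQ at $49.19 = 851.9 < 16000, so use break Q=16000: TC = 20,400×$49.19 + (20,400/16000.0)×245 + (16000.0/2)×0.28×$49.19 = $1,113,973.98.
EOQ at $48.50 = 858.0 < 20000, so use break Q=20000: TC = 20,400×$48.50 + (20,400/20000.0)×245 + (20000.0/2)×0.28×$48.50 = $1,125,449.90.
EOQ at $48.07 = 861.8 < 21000, so use break Q=21000: TC = 20,400×$48.07 + (20,400/21000.0)×245 + (21000.0/2)×0.28×$48.07 = $1,122,191.80.
Lowest total cost among the candidates is at Q = 845.8.

TC* ≈ $1,029,778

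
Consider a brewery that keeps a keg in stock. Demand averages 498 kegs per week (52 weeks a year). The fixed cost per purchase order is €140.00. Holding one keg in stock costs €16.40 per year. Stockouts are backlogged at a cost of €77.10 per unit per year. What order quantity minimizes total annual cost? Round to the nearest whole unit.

Annual demand D = 498 × 52 = 25,896.
With planned backorders, Q* = √(2DS/H) · √((H+B)/B).
√(2DS/H) = √(2 × 25,896 × 140 / 16.4) = 664.926.
√((H+B)/B) = √((16.4+77.1)/77.1) = 1.1012.
Q* ≈ 732.238.

Q* ≈ 732 kegs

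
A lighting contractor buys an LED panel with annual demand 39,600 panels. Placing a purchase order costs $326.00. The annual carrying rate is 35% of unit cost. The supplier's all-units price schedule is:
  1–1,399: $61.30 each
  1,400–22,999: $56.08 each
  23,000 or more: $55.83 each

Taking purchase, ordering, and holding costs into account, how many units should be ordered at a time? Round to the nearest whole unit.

Q* ≈ 1,400 panels

Holding cost per unit per year at price C is H = 0.35·C.
Evaluate total cost at each tier's feasible EOQ or, if the EOQ is below the tier, at the tier's minimum quantity.
EOQ at $61.30 = 1097.0 (feasible in tier 1): TC = 39,600×$61.30 + (39,600/1097.0)×326 + (1097.0/2)×0.35×$61.30 = $2,451,016.16.
EOQ at $56.08 = 1146.9 < 1400, so use break Q=1400: TC = 39,600×$56.08 + (39,600/1400.0)×326 + (1400.0/2)×0.35×$56.08 = $2,243,728.74.
EOQ at $55.83 = 1149.5 < 23000, so use break Q=23000: TC = 39,600×$55.83 + (39,600/23000.0)×326 + (23000.0/2)×0.35×$55.83 = $2,436,145.04.
Lowest total cost is $2,243,728.74 at Q = 1400.0.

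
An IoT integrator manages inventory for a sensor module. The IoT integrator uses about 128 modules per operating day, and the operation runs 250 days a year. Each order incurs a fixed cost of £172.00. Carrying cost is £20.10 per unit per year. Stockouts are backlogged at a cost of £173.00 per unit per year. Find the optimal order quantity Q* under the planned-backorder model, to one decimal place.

Annual demand D = 128 × 250 = 32,000.
With planned backorders, Q* = √(2DS/H) · √((H+B)/B).
√(2DS/H) = √(2 × 32,000 × 172 / 20.1) = 740.042.
√((H+B)/B) = √((20.1+173)/173) = 1.0565.
Q* ≈ 781.851.

Q* ≈ 781.9 modules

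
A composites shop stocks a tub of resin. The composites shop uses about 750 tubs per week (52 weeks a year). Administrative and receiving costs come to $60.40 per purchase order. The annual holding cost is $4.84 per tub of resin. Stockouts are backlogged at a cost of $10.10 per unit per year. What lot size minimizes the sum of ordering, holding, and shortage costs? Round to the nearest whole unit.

Annual demand D = 750 × 52 = 39,000.
With planned backorders, Q* = √(2DS/H) · √((H+B)/B).
√(2DS/H) = √(2 × 39,000 × 60.4 / 4.84) = 986.604.
√((H+B)/B) = √((4.84+10.1)/10.1) = 1.2162.
Q* ≈ 1199.935.

Q* ≈ 1,200 tubs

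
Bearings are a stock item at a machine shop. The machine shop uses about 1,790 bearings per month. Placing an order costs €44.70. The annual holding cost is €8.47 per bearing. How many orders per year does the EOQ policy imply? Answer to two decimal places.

N ≈ 45.11 orders per year

Annual demand D = 1,790 × 12 = 21,480.
The optimal lot size = √(2DS/H) = √(2 × 21,480 × 44.7 / 8.47) ≈ 476.15.
Orders per year = D / Q* = 21,480 / 476.15 ≈ 45.112.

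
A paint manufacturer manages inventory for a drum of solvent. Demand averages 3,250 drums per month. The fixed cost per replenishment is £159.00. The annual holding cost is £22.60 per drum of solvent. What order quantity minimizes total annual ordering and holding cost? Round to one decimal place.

Annual demand D = 3,250 × 12 = 39,000.
EOQ = √(2DS / H) = √(2 × 39,000 × 159 / 22.6).
= √(12,402,000 / 22.6) = √548,761.0619 ≈ 740.784.

Q* ≈ 740.8 drums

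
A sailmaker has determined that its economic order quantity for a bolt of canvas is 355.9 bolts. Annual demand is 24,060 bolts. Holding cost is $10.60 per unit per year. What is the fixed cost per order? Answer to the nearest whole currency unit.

S ≈ $28

Squaring Q* = √(2DS/H) gives Q*² = 2DS/H.
From Q* = √(2DS/H): S = Q*²H / (2D) = 355.9² × 10.6 / (2 × 24,060) = 27.9021.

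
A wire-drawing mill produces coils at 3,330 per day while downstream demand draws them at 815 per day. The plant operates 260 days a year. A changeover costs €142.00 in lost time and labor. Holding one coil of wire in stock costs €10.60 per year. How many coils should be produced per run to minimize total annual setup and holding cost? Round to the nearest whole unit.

Q* ≈ 2,742 coils

Annual demand D = 815 × 260 = 211,900.
Production build-up factor (1 − d/p) = 1 − 815/3,330 = 0.7553.
Q* = √(2DS / (H(1 − d/p))) = √(2 × 211,900 × 142 / (10.6 × 0.7553)).
= √(60,179,600 / 8.0057) ≈ 2741.731.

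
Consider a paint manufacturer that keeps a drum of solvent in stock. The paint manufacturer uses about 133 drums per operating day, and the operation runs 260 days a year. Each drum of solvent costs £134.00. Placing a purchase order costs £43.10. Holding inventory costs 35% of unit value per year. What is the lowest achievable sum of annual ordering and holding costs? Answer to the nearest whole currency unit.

Annual demand D = 133 × 260 = 34,580.
Holding cost H = 0.35 × £134.00 = £46.9000 per unit per year.
EOQ = √(2DS/H) = √(2 × 34,580 × 43.1 / 46.9) ≈ 252.10.
At the optimum the two cost components are equal, so total cost = 2·(Q*/2)H = Q*·H.
Minimum total = √(2DSH) = √(2 × 34,580 × 43.1 × 46.9) ≈ 11823.677.

TC* ≈ £11,824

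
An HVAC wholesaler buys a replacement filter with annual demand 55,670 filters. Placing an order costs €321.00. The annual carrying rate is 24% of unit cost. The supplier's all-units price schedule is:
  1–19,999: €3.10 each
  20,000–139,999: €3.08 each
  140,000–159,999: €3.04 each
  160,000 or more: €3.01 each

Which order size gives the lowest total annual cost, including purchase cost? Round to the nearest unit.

Q* ≈ 6,931 filters

Holding cost per unit per year at price C is H = 0.24·C.
Evaluate total cost at each tier's feasible EOQ or, if the EOQ is below the tier, at the tier's minimum quantity.
EOQ at €3.10 = 6930.9 (feasible in tier 1): TC = 55,670×€3.10 + (55,670/6930.9)×321 + (6930.9/2)×0.24×€3.10 = €177,733.61.
EOQ at €3.08 = 6953.4 < 20000, so use break Q=20000: TC = 55,670×€3.08 + (55,670/20000.0)×321 + (20000.0/2)×0.24×€3.08 = €179,749.10.
EOQ at €3.04 = 6999.0 < 140000, so use break Q=140000: TC = 55,670×€3.04 + (55,670/140000.0)×321 + (140000.0/2)×0.24×€3.04 = €220,436.44.
EOQ at €3.01 = 7033.8 < 160000, so use break Q=160000: TC = 55,670×€3.01 + (55,670/160000.0)×321 + (160000.0/2)×0.24×€3.01 = €225,470.39.
Lowest total cost is €177,733.61 at Q = 6930.9.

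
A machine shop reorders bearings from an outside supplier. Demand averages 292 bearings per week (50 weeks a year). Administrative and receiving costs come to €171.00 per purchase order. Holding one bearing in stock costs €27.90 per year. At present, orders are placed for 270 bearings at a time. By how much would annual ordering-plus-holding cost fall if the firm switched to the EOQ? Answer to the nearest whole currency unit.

Extra cost ≈ €1,210 per year

Annual demand D = 292 × 50 = 14,600.
EOQ = √(2DS/H) = √(2 × 14,600 × 171 / 27.9) ≈ 423.05.
Cost at Q* = (D/Q*)S + (Q*/2)H = √(2DSH) ≈ €11,802.98.
Cost at Q = 270: (14,600/270)×171 + (270/2)×27.9 = €9,246.67 + €3,766.50 = €13,013.17.
Excess = €13,013.17 − €11,802.98 = €1,210.19.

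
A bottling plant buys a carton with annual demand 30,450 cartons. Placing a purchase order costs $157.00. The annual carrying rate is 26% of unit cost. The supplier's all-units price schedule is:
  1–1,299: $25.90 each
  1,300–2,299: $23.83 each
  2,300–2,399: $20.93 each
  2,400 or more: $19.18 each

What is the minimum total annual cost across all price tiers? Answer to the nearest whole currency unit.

TC* ≈ $592,007

Holding cost per unit per year at price C is H = 0.26·C.
Evaluate total cost at each tier's feasible EOQ or, if the EOQ is below the tier, at the tier's minimum quantity.
EOQ at $25.90 = 1191.6 (feasible in tier 1): TC = 30,450×$25.90 + (30,450/1191.6)×157 + (1191.6/2)×0.26×$25.90 = $796,679.08.
EOQ at $23.83 = 1242.3 < 1300, so use break Q=1300: TC = 30,450×$23.83 + (30,450/1300.0)×157 + (1300.0/2)×0.26×$23.83 = $733,328.19.
EOQ at $20.93 = 1325.5 < 2300, so use break Q=2300: TC = 30,450×$20.93 + (30,450/2300.0)×157 + (2300.0/2)×0.26×$20.93 = $645,655.11.
EOQ at $19.18 = 1384.7 < 2400, so use break Q=2400: TC = 30,450×$19.18 + (30,450/2400.0)×157 + (2400.0/2)×0.26×$19.18 = $592,007.10.
Lowest total cost among the candidates is at Q = 2400.0.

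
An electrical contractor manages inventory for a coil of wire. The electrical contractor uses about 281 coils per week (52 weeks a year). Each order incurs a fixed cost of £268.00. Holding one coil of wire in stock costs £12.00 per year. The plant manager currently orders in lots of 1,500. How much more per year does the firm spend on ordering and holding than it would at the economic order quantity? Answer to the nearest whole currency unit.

Extra cost ≈ £1,916 per year

Annual demand D = 281 × 52 = 14,612.
EOQ = √(2DS/H) = √(2 × 14,612 × 268 / 12) ≈ 807.88.
Cost at Q* = (D/Q*)S + (Q*/2)H = √(2DSH) ≈ £9,694.55.
Cost at Q = 1,500: (14,612/1,500)×268 + (1,500/2)×12 = £2,610.68 + £9,000.00 = £11,610.68.
Excess = £11,610.68 − £9,694.55 = £1,916.12.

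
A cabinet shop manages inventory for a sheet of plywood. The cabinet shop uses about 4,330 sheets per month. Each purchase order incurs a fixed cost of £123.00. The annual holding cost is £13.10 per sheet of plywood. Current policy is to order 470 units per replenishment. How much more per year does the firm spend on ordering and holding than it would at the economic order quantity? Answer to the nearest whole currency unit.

Extra cost ≈ £3,736 per year

Annual demand D = 4,330 × 12 = 51,960.
EOQ = √(2DS/H) = √(2 × 51,960 × 123 / 13.1) ≈ 987.79.
Cost at Q* = (D/Q*)S + (Q*/2)H = √(2DSH) ≈ £12,940.10.
Cost at Q = 470: (51,960/470)×123 + (470/2)×13.1 = £13,598.04 + £3,078.50 = £16,676.54.
Excess = £16,676.54 − £12,940.10 = £3,736.44.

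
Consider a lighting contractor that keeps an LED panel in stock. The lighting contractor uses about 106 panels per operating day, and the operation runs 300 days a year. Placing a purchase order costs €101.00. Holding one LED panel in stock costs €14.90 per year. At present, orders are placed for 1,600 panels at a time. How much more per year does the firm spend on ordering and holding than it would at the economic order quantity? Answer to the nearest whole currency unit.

Extra cost ≈ €4,144 per year

Annual demand D = 106 × 300 = 31,800.
EOQ = √(2DS/H) = √(2 × 31,800 × 101 / 14.9) ≈ 656.59.
Cost at Q* = (D/Q*)S + (Q*/2)H = √(2DSH) ≈ €9,783.23.
Cost at Q = 1,600: (31,800/1,600)×101 + (1,600/2)×14.9 = €2,007.38 + €11,920.00 = €13,927.38.
Excess = €13,927.38 − €9,783.23 = €4,144.14.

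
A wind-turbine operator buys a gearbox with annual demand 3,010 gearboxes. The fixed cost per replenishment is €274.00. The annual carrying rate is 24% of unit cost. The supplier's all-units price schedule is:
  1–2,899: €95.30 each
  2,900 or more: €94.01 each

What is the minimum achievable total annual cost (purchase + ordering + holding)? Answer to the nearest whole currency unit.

TC* ≈ €292,995

Holding cost per unit per year at price C is H = 0.24·C.
For each price level, check whether its EOQ is feasible; otherwise the best quantity at that price is the breakpoint.
EOQ at €95.30 = 268.5 (feasible in tier 1): TC = 3,010×€95.30 + (3,010/268.5)×274 + (268.5/2)×0.24×€95.30 = €292,995.22.
EOQ at €94.01 = 270.4 < 2900, so use break Q=2900: TC = 3,010×€94.01 + (3,010/2900.0)×274 + (2900.0/2)×0.24×€94.01 = €315,969.97.
Lowest total cost among the candidates is at Q = 268.5.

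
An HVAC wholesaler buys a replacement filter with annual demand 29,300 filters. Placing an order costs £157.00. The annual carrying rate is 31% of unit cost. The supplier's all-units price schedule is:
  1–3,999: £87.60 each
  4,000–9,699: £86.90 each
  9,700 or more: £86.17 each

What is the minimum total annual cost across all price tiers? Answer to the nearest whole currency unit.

Holding cost per unit per year at price C is H = 0.31·C.
For each price level, check whether its EOQ is feasible; otherwise the best quantity at that price is the breakpoint.
EOQ at £87.60 = 582.1 (feasible in tier 1): TC = 29,300×£87.60 + (29,300/582.1)×157 + (582.1/2)×0.31×£87.60 = £2,582,486.35.
EOQ at £86.90 = 584.4 < 4000, so use break Q=4000: TC = 29,300×£86.90 + (29,300/4000.0)×157 + (4000.0/2)×0.31×£86.90 = £2,601,198.02.
EOQ at £86.17 = 586.9 < 9700, so use break Q=9700: TC = 29,300×£86.17 + (29,300/9700.0)×157 + (9700.0/2)×0.31×£86.17 = £2,654,811.83.
Lowest total cost among the candidates is at Q = 582.1.

TC* ≈ £2,582,486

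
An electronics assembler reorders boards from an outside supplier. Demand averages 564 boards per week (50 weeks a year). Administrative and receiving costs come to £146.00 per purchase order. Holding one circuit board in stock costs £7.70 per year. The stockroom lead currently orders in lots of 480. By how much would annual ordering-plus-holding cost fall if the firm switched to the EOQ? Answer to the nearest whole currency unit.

Annual demand D = 564 × 50 = 28,200.
EOQ = √(2DS/H) = √(2 × 28,200 × 146 / 7.7) ≈ 1034.12.
Cost at Q* = (D/Q*)S + (Q*/2)H = √(2DSH) ≈ £7,962.72.
Cost at Q = 480: (28,200/480)×146 + (480/2)×7.7 = £8,577.50 + £1,848.00 = £10,425.50.
Excess = £10,425.50 − £7,962.72 = £2,462.78.

Extra cost ≈ £2,463 per year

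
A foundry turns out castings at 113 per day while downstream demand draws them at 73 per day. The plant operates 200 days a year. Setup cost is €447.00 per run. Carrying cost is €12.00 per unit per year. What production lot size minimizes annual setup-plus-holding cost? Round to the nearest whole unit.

Annual demand D = 73 × 200 = 14,600.
Production build-up factor (1 − d/p) = 1 − 73/113 = 0.3540.
Q* = √(2DS / (H(1 − d/p))) = √(2 × 14,600 × 447 / (12 × 0.3540)).
= √(13,052,400 / 4.2478) ≈ 1752.927.

Q* ≈ 1,753 castings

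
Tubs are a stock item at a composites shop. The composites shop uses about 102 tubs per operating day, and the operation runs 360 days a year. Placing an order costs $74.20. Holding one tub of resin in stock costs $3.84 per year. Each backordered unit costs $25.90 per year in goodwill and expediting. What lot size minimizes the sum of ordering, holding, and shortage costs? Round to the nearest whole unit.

Q* ≈ 1,277 tubs

Annual demand D = 102 × 360 = 36,720.
With planned backorders, Q* = √(2DS/H) · √((H+B)/B).
√(2DS/H) = √(2 × 36,720 × 74.2 / 3.84) = 1191.249.
√((H+B)/B) = √((3.84+25.9)/25.9) = 1.0716.
Q* ≈ 1276.507.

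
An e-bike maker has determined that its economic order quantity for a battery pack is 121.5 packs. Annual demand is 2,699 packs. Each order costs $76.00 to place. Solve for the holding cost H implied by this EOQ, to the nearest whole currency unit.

H ≈ $28

Invert the EOQ relation Q*² = 2DS/H.
From Q* = √(2DS/H): H = 2DS / Q*² = 2 × 2,699 × 76 / 121.5² = 27.7903.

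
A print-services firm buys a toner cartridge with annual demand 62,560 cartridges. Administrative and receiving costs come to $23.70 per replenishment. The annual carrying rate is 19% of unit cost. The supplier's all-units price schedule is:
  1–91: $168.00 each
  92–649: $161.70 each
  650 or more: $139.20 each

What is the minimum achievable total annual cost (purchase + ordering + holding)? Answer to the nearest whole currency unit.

Holding cost per unit per year at price C is H = 0.19·C.
Evaluate total cost at each tier's feasible EOQ or, if the EOQ is below the tier, at the tier's minimum quantity.
Tier 1 ($168.00): EOQ = 304.8 exceeds tier's upper bound 91, so this tier is dominated.
EOQ at $161.70 = 310.7 (feasible in tier 2): TC = 62,560×$161.70 + (62,560/310.7)×23.7 + (310.7/2)×0.19×$161.70 = $10,125,496.86.
EOQ at $139.20 = 334.8 < 650, so use break Q=650: TC = 62,560×$139.20 + (62,560/650.0)×23.7 + (650.0/2)×0.19×$139.20 = $8,719,228.63.
Lowest total cost among the candidates is at Q = 650.0.

TC* ≈ $8,719,229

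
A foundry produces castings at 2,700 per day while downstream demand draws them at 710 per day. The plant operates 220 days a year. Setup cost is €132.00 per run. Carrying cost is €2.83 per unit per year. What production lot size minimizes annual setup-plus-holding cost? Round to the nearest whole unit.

Annual demand D = 710 × 220 = 156,200.
Production build-up factor (1 − d/p) = 1 − 710/2,700 = 0.7370.
Q* = √(2DS / (H(1 − d/p))) = √(2 × 156,200 × 132 / (2.83 × 0.7370)).
= √(41,236,800 / 2.0858) ≈ 4446.360.

Q* ≈ 4,446 castings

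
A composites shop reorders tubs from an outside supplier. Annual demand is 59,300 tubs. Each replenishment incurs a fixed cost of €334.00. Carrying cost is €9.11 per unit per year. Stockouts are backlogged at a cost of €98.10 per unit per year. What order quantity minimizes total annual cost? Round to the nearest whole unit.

With planned backorders, Q* = √(2DS/H) · √((H+B)/B).
√(2DS/H) = √(2 × 59,300 × 334 / 9.11) = 2085.242.
√((H+B)/B) = √((9.11+98.1)/98.1) = 1.0454.
Q* ≈ 2179.915.

Q* ≈ 2,180 tubs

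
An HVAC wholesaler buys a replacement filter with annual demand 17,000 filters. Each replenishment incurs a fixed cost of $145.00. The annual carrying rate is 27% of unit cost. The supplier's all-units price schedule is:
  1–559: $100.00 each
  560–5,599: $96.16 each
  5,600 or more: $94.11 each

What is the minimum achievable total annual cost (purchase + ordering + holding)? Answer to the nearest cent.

Holding cost per unit per year at price C is H = 0.27·C.
Candidates are each tier's EOQ (if it falls in that tier) and each price-break quantity.
EOQ at $100.00 = 427.3 (feasible in tier 1): TC = 17,000×$100.00 + (17,000/427.3)×145 + (427.3/2)×0.27×$100.00 = $1,711,537.33.
EOQ at $96.16 = 435.8 < 560, so use break Q=560: TC = 17,000×$96.16 + (17,000/560.0)×145 + (560.0/2)×0.27×$96.16 = $1,646,391.48.
EOQ at $94.11 = 440.5 < 5600, so use break Q=5600: TC = 17,000×$94.11 + (17,000/5600.0)×145 + (5600.0/2)×0.27×$94.11 = $1,671,457.34.
Lowest total cost among the candidates is at Q = 560.0.

TC* ≈ $1,646,391.48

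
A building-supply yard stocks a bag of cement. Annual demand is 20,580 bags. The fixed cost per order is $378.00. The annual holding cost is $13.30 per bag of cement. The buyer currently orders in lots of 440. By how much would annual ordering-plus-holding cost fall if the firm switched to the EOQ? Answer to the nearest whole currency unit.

Extra cost ≈ $6,221 per year

EOQ = √(2DS/H) = √(2 × 20,580 × 378 / 13.3) ≈ 1081.58.
Cost at Q* = (D/Q*)S + (Q*/2)H = √(2DSH) ≈ $14,384.98.
Cost at Q = 440: (20,580/440)×378 + (440/2)×13.3 = $17,680.09 + $2,926.00 = $20,606.09.
Excess = $20,606.09 − $14,384.98 = $6,221.11.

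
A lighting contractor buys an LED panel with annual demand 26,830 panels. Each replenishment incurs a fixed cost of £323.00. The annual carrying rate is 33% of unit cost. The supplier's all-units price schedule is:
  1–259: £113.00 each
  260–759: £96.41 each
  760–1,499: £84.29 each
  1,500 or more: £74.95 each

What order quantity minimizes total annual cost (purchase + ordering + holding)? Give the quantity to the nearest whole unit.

Holding cost per unit per year at price C is H = 0.33·C.
Evaluate total cost at each tier's feasible EOQ or, if the EOQ is below the tier, at the tier's minimum quantity.
Tier 1 (£113.00): EOQ = 681.8 exceeds tier's upper bound 259, so this tier is dominated.
EOQ at £96.41 = 738.1 (feasible in tier 2): TC = 26,830×£96.41 + (26,830/738.1)×323 + (738.1/2)×0.33×£96.41 = £2,610,162.81.
EOQ at £84.29 = 789.4 (feasible in tier 3): TC = 26,830×£84.29 + (26,830/789.4)×323 + (789.4/2)×0.33×£84.29 = £2,283,457.63.
EOQ at £74.95 = 837.1 < 1500, so use break Q=1500: TC = 26,830×£74.95 + (26,830/1500.0)×323 + (1500.0/2)×0.33×£74.95 = £2,035,236.02.
Lowest total cost is £2,035,236.02 at Q = 1500.0.

Q* ≈ 1,500 panels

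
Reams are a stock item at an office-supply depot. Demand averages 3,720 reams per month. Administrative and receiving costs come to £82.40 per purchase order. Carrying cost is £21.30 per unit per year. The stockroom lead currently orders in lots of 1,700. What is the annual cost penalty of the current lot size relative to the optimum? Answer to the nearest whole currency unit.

Extra cost ≈ £7,751 per year

Annual demand D = 3,720 × 12 = 44,640.
EOQ = √(2DS/H) = √(2 × 44,640 × 82.4 / 21.3) ≈ 587.69.
Cost at Q* = (D/Q*)S + (Q*/2)H = √(2DSH) ≈ £12,517.87.
Cost at Q = 1,700: (44,640/1,700)×82.4 + (1,700/2)×21.3 = £2,163.73 + £18,105.00 = £20,268.73.
Excess = £20,268.73 − £12,517.87 = £7,750.86.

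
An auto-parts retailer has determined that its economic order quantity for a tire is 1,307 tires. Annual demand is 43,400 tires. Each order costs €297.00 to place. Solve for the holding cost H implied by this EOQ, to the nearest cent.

Invert the EOQ relation Q*² = 2DS/H.
From Q* = √(2DS/H): H = 2DS / Q*² = 2 × 43,400 × 297 / 1,307² = 15.0912.

H ≈ €15.09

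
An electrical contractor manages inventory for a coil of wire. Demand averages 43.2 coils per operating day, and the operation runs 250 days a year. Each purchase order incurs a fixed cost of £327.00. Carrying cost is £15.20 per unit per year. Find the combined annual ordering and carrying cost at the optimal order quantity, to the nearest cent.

TC* ≈ £10,361.50

Annual demand D = 43.2 × 250 = 10,800.
The optimal lot size = √(2DS/H) = √(2 × 10,800 × 327 / 15.2) ≈ 681.68.
At Q*, ordering cost (D/Q*)S equals holding cost (Q*/2)H, each = √(DSH/2).
Minimum total = √(2DSH) = √(2 × 10,800 × 327 × 15.2) ≈ 10361.498.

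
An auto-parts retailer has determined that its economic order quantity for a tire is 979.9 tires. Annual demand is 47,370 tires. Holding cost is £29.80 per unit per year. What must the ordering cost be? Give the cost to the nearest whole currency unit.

The basic EOQ model gives Q* = √(2DS/H); rearrange for the unknown.
From Q* = √(2DS/H): S = Q*²H / (2D) = 979.9² × 29.8 / (2 × 47,370) = 302.0274.

S ≈ £302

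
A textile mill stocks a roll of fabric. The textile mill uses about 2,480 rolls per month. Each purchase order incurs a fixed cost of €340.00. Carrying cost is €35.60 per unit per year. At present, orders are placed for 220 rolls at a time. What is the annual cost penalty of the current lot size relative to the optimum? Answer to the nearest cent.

Extra cost ≈ €23,067.90 per year

Annual demand D = 2,480 × 12 = 29,760.
EOQ = √(2DS/H) = √(2 × 29,760 × 340 / 35.6) ≈ 753.96.
Cost at Q* = (D/Q*)S + (Q*/2)H = √(2DSH) ≈ €26,840.83.
Cost at Q = 220: (29,760/220)×340 + (220/2)×35.6 = €45,992.73 + €3,916.00 = €49,908.73.
Excess = €49,908.73 − €26,840.83 = €23,067.90.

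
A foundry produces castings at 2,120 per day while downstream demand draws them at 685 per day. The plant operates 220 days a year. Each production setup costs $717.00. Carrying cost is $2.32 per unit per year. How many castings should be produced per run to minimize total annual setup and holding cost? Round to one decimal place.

Q* ≈ 11,730.8 castings

Annual demand D = 685 × 220 = 150,700.
Production build-up factor (1 − d/p) = 1 − 685/2,120 = 0.6769.
Q* = √(2DS / (H(1 − d/p))) = √(2 × 150,700 × 717 / (2.32 × 0.6769)).
= √(216,103,800 / 1.5704) ≈ 11730.842.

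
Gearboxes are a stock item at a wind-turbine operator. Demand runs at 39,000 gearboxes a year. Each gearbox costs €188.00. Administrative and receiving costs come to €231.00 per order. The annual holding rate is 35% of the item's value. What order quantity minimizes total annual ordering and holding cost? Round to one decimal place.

Holding cost H = 0.35 × €188.00 = €65.8000 per unit per year.
EOQ = √(2DS / H) = √(2 × 39,000 × 231 / 65.8).
= √(18,018,000 / 65.8) = √273,829.7872 ≈ 523.287.

Q* ≈ 523.3 gearboxes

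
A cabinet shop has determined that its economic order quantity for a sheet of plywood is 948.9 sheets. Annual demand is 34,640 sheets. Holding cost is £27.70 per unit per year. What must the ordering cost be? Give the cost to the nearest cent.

S ≈ £360.01

The basic EOQ model gives Q* = √(2DS/H); rearrange for the unknown.
From Q* = √(2DS/H): S = Q*²H / (2D) = 948.9² × 27.7 / (2 × 34,640) = 360.0085.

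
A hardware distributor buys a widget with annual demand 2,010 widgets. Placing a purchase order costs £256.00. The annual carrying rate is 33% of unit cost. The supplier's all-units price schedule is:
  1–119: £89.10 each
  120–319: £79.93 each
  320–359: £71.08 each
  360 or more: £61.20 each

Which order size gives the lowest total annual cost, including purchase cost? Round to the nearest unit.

Holding cost per unit per year at price C is H = 0.33·C.
For each price level, check whether its EOQ is feasible; otherwise the best quantity at that price is the breakpoint.
Tier 1 (£89.10): EOQ = 187.1 exceeds tier's upper bound 119, so this tier is dominated.
EOQ at £79.93 = 197.5 (feasible in tier 2): TC = 2,010×£79.93 + (2,010/197.5)×256 + (197.5/2)×0.33×£79.93 = £165,869.39.
EOQ at £71.08 = 209.5 < 320, so use break Q=320: TC = 2,010×£71.08 + (2,010/320.0)×256 + (320.0/2)×0.33×£71.08 = £148,231.82.
EOQ at £61.20 = 225.7 < 360, so use break Q=360: TC = 2,010×£61.20 + (2,010/360.0)×256 + (360.0/2)×0.33×£61.20 = £128,076.61.
Lowest total cost is £128,076.61 at Q = 360.0.

Q* ≈ 360 widgets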